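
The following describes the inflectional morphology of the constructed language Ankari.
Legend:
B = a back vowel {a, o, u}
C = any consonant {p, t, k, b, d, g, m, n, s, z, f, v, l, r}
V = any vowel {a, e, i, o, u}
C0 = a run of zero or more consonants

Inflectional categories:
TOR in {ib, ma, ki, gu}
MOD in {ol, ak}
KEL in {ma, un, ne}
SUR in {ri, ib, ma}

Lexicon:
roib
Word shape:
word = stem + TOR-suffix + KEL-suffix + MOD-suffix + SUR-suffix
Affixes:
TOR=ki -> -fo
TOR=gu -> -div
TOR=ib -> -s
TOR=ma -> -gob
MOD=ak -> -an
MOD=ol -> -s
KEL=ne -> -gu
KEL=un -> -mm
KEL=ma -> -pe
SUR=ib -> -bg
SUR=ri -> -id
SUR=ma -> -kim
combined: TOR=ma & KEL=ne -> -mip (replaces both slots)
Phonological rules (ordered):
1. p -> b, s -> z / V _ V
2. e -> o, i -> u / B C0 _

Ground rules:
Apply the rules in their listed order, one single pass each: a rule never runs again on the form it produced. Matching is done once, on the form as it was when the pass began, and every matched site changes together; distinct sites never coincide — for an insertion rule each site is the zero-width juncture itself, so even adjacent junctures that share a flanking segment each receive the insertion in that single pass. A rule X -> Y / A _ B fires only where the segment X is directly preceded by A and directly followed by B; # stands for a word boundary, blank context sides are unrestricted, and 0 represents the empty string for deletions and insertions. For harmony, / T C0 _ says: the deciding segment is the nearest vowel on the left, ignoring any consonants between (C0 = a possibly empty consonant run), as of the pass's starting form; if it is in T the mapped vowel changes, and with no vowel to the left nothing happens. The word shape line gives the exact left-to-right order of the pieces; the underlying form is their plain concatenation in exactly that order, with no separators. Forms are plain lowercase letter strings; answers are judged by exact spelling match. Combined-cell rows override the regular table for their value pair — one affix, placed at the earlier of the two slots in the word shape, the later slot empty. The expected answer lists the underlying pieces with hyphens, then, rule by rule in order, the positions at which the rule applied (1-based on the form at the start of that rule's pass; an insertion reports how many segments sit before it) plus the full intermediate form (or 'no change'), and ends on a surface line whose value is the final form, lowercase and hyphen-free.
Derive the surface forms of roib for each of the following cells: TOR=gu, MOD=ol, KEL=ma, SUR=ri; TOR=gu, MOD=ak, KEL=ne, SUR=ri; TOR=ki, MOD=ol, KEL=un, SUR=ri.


cell TOR=gu, MOD=ol, KEL=ma, SUR=ri:
underlying: roib-div-pe-s-id
1. p -> b, s -> z / V _ V: fires at position(s) 10: roibdivpezid
2. e -> o, i -> u / B C0 _: fires at position(s) 3: roubdivpezid
surface: roubdivpezid

cell TOR=gu, MOD=ak, KEL=ne, SUR=ri:
underlying: roib-div-gu-an-id
1. p -> b, s -> z / V _ V: no change
2. e -> o, i -> u / B C0 _: fires at position(s) 3, 12: roubdivguanud
surface: roubdivguanud

cell TOR=ki, MOD=ol, KEL=un, SUR=ri:
underlying: roib-fo-mm-s-id
1. p -> b, s -> z / V _ V: no change
2. e -> o, i -> u / B C0 _: fires at position(s) 3, 10: roubfommsud
surface: roubfommsud


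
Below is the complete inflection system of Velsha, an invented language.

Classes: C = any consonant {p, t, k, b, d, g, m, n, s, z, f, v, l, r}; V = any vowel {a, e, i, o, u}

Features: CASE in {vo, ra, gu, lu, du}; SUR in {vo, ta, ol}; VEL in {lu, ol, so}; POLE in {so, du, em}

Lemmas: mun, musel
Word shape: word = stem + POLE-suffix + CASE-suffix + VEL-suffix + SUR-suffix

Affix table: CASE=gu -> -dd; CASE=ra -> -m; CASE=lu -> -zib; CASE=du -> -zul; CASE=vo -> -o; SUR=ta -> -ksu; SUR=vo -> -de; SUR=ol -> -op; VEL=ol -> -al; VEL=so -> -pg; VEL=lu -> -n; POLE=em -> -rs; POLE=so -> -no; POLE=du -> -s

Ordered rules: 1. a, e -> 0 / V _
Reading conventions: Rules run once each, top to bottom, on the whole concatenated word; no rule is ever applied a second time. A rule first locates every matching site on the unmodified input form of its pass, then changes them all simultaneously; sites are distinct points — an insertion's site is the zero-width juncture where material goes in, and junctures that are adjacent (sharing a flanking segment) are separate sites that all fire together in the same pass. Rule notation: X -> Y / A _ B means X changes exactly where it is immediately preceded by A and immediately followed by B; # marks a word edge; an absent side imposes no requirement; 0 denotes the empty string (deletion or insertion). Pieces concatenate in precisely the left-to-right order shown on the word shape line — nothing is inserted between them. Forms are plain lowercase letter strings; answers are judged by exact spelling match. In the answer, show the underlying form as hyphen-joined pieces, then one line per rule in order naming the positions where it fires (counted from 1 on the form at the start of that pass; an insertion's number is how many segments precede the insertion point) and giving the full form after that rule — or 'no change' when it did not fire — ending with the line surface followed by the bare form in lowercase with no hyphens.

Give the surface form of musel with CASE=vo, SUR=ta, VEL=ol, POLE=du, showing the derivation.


underlying: musel-s-o-al-ksu
1. a, e -> 0 / V _: fires at position(s) 8: muselsolksu
surface: muselsolksu


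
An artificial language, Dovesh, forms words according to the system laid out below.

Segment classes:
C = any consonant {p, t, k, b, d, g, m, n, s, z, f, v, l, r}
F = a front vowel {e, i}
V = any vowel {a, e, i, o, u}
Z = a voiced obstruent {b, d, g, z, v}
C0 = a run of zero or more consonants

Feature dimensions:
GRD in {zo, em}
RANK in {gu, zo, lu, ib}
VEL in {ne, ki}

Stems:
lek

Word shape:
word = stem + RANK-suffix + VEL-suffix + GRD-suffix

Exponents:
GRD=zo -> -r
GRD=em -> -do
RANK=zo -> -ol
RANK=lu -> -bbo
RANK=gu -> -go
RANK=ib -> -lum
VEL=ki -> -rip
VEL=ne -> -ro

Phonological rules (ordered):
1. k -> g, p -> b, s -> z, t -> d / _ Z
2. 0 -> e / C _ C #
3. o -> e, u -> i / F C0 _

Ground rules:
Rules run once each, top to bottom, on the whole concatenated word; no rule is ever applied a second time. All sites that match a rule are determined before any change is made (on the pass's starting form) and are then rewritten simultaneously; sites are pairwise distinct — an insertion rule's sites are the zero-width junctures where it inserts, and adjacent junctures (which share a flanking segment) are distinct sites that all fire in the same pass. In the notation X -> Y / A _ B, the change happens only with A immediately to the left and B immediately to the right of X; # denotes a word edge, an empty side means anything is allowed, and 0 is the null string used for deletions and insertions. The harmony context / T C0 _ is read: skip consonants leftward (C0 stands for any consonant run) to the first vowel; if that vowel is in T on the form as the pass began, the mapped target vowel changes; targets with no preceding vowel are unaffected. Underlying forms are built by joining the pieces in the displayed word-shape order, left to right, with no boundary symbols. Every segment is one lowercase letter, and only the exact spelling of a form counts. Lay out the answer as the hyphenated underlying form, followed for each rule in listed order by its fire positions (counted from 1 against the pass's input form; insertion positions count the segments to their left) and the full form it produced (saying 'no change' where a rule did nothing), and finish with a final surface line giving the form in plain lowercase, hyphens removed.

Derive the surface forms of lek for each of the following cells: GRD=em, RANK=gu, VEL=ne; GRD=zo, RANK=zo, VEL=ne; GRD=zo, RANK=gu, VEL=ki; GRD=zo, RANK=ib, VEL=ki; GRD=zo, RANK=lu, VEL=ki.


cell GRD=em, RANK=gu, VEL=ne:
underlying: lek-go-ro-do
1. k -> g, p -> b, s -> z, t -> d / _ Z: fires at position(s) 3: leggorodo
2. 0 -> e / C _ C #: no change
3. o -> e, u -> i / F C0 _: fires at position(s) 5: leggerodo
surface: leggerodo

cell GRD=zo, RANK=zo, VEL=ne:
underlying: lek-ol-ro-r
1. k -> g, p -> b, s -> z, t -> d / _ Z: no change
2. 0 -> e / C _ C #: no change
3. o -> e, u -> i / F C0 _: fires at position(s) 4: lekelror
surface: lekelror

cell GRD=zo, RANK=gu, VEL=ki:
underlying: lek-go-rip-r
1. k -> g, p -> b, s -> z, t -> d / _ Z: fires at position(s) 3: leggoripr
2. 0 -> e / C _ C #: inserts after position(s) 8: leggoriper
3. o -> e, u -> i / F C0 _: fires at position(s) 5: leggeriper
surface: leggeriper

cell GRD=zo, RANK=ib, VEL=ki:
underlying: lek-lum-rip-r
1. k -> g, p -> b, s -> z, t -> d / _ Z: no change
2. 0 -> e / C _ C #: inserts after position(s) 9: leklumriper
3. o -> e, u -> i / F C0 _: fires at position(s) 5: leklimriper
surface: leklimriper

cell GRD=zo, RANK=lu, VEL=ki:
underlying: lek-bbo-rip-r
1. k -> g, p -> b, s -> z, t -> d / _ Z: fires at position(s) 3: legbboripr
2. 0 -> e / C _ C #: inserts after position(s) 9: legbboriper
3. o -> e, u -> i / F C0 _: fires at position(s) 6: legbberiper
surface: legbberiper


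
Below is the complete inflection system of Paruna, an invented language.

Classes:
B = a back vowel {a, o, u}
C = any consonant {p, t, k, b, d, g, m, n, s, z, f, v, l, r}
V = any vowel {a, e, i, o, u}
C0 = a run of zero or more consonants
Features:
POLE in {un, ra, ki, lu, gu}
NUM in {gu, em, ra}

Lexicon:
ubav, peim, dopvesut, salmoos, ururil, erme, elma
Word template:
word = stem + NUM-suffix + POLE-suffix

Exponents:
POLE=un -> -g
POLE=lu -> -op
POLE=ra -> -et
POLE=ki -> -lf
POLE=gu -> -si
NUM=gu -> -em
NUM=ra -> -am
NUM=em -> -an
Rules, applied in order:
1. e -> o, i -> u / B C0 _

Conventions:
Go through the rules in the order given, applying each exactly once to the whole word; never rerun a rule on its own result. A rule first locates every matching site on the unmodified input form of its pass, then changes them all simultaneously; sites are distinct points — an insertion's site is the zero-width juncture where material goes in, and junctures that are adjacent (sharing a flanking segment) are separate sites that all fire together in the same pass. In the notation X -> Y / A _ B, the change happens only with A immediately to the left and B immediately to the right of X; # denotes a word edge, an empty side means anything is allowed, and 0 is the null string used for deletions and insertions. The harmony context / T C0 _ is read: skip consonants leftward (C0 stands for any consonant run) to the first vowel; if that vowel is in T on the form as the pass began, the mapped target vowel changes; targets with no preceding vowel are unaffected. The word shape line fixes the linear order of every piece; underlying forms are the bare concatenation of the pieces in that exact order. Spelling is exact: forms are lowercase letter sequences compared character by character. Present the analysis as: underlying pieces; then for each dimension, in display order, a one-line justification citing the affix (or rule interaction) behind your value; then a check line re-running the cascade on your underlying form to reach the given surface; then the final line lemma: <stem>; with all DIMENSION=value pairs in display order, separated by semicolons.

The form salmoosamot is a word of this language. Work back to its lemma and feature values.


underlying: salmoos-am-et
POLE=ra - signalled by the affix -et
NUM=ra - signalled by the affix -am
check: salmoosamet -> salmoosamot
lemma: salmoos; POLE=ra; NUM=ra


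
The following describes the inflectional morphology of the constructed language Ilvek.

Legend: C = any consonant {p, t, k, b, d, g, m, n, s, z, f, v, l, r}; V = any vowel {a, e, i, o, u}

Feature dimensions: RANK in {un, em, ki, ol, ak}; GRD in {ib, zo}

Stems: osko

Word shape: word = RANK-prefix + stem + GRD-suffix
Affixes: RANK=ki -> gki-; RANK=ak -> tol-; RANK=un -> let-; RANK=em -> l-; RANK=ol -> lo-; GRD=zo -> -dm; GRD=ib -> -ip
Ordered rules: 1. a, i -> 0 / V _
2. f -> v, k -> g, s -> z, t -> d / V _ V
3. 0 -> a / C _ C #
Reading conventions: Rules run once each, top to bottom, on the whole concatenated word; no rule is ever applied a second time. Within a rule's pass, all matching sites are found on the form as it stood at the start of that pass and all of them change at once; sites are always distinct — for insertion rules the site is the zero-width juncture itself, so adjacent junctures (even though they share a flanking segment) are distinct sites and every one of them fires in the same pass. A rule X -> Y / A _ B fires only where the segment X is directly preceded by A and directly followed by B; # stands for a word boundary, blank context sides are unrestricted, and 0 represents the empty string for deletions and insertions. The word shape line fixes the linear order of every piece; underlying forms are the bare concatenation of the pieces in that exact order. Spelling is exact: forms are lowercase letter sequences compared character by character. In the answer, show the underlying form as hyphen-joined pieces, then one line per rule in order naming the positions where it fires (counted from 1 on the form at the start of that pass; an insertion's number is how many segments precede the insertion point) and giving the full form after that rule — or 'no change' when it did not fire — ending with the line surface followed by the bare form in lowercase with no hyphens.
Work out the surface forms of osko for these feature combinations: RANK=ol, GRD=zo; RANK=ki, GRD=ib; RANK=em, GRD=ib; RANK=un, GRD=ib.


cell RANK=ol, GRD=zo:
underlying: lo-osko-dm
1. a, i -> 0 / V _: no change
2. f -> v, k -> g, s -> z, t -> d / V _ V: no change
3. 0 -> a / C _ C #: inserts after position(s) 7: looskodam
surface: looskodam

cell RANK=ki, GRD=ib:
underlying: gki-osko-ip
1. a, i -> 0 / V _: fires at position(s) 8: gkioskop
2. f -> v, k -> g, s -> z, t -> d / V _ V: no change
3. 0 -> a / C _ C #: no change
surface: gkioskop

cell RANK=em, GRD=ib:
underlying: l-osko-ip
1. a, i -> 0 / V _: fires at position(s) 6: loskop
2. f -> v, k -> g, s -> z, t -> d / V _ V: no change
3. 0 -> a / C _ C #: no change
surface: loskop

cell RANK=un, GRD=ib:
underlying: let-osko-ip
1. a, i -> 0 / V _: fires at position(s) 8: letoskop
2. f -> v, k -> g, s -> z, t -> d / V _ V: fires at position(s) 3: ledoskop
3. 0 -> a / C _ C #: no change
surface: ledoskop


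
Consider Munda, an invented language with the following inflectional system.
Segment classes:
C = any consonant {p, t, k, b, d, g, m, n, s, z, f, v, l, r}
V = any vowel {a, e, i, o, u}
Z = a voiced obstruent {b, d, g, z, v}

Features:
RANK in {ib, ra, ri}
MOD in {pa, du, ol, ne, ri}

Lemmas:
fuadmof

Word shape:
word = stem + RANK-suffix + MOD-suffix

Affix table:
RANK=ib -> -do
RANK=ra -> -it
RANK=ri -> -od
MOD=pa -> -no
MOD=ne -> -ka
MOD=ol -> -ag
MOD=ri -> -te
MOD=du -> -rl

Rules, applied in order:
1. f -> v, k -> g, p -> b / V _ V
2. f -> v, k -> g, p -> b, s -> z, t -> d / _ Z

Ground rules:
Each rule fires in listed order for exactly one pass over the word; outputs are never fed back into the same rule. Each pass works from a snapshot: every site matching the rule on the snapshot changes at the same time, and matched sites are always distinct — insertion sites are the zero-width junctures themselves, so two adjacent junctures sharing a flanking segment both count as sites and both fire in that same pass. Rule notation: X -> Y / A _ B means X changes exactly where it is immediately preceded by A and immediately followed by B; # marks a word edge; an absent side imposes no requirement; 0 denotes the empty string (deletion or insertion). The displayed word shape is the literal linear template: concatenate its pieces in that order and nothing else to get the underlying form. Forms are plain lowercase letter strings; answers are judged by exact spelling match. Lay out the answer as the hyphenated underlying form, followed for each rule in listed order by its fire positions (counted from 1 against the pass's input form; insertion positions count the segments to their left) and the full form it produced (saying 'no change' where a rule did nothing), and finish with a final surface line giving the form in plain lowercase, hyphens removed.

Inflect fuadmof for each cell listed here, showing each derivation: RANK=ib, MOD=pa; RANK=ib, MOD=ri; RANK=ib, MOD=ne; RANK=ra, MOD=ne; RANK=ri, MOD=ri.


cell RANK=ib, MOD=pa:
underlying: fuadmof-do-no
1. f -> v, k -> g, p -> b / V _ V: no change
2. f -> v, k -> g, p -> b, s -> z, t -> d / _ Z: fires at position(s) 7: fuadmovdono
surface: fuadmovdono

cell RANK=ib, MOD=ri:
underlying: fuadmof-do-te
1. f -> v, k -> g, p -> b / V _ V: no change
2. f -> v, k -> g, p -> b, s -> z, t -> d / _ Z: fires at position(s) 7: fuadmovdote
surface: fuadmovdote

cell RANK=ib, MOD=ne:
underlying: fuadmof-do-ka
1. f -> v, k -> g, p -> b / V _ V: fires at position(s) 10: fuadmofdoga
2. f -> v, k -> g, p -> b, s -> z, t -> d / _ Z: fires at position(s) 7: fuadmovdoga
surface: fuadmovdoga

cell RANK=ra, MOD=ne:
underlying: fuadmof-it-ka
1. f -> v, k -> g, p -> b / V _ V: fires at position(s) 7: fuadmovitka
2. f -> v, k -> g, p -> b, s -> z, t -> d / _ Z: no change
surface: fuadmovitka

cell RANK=ri, MOD=ri:
underlying: fuadmof-od-te
1. f -> v, k -> g, p -> b / V _ V: fires at position(s) 7: fuadmovodte
2. f -> v, k -> g, p -> b, s -> z, t -> d / _ Z: no change
surface: fuadmovodte


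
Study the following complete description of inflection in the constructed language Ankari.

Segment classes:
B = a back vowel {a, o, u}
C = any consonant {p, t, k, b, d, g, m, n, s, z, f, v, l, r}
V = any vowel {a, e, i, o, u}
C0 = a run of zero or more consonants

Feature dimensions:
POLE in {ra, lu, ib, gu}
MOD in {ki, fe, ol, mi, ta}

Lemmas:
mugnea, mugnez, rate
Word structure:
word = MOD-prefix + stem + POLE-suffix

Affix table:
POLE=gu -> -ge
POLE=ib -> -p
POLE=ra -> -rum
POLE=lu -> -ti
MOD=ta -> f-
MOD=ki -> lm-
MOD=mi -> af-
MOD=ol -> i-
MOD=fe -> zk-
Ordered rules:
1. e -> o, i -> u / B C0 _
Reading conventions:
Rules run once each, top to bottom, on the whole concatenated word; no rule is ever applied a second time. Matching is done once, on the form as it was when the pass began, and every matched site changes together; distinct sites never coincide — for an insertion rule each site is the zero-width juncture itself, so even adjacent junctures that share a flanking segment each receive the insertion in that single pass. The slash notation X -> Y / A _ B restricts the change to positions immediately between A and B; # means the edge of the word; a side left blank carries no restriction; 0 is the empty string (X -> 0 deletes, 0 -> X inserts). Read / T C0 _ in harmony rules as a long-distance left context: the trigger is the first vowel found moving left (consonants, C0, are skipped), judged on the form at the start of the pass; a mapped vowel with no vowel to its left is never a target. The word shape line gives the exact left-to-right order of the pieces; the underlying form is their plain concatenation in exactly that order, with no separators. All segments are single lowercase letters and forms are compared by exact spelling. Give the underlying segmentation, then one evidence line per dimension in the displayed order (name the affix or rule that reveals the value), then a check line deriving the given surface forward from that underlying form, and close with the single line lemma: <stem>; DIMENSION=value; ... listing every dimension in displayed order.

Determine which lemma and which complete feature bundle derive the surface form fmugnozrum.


underlying: f-mugnez-rum
POLE=ra - signalled by the affix -rum
MOD=ta - signalled by the affix f-
check: fmugnezrum -> fmugnozrum
lemma: mugnez; POLE=ra; MOD=ta


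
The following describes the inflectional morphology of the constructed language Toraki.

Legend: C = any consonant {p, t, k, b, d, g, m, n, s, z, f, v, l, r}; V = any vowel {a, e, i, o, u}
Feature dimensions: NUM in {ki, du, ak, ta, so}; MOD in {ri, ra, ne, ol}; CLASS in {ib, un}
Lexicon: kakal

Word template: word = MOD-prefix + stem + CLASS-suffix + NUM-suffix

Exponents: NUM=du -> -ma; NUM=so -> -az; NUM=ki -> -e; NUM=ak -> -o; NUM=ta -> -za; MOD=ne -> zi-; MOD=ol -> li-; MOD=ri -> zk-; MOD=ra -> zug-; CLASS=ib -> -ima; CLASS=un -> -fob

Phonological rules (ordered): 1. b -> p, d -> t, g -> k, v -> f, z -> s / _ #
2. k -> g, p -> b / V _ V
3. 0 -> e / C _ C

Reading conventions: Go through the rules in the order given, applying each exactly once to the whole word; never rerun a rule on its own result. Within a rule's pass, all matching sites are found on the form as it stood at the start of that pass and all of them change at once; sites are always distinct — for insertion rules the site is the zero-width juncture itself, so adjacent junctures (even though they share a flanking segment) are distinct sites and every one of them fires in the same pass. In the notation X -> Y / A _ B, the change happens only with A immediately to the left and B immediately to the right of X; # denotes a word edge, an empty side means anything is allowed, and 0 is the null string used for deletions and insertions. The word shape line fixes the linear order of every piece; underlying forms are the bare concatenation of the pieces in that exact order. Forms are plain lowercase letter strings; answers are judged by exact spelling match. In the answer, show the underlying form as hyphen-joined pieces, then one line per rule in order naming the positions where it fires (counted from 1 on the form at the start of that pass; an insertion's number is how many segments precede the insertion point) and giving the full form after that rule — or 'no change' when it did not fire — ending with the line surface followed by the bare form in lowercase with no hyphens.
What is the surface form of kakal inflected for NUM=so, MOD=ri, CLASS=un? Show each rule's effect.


underlying: zk-kakal-fob-az
1. b -> p, d -> t, g -> k, v -> f, z -> s / _ #: fires at position(s) 12: zkkakalfobas
2. k -> g, p -> b / V _ V: fires at position(s) 5: zkkagalfobas
3. 0 -> e / C _ C: inserts after position(s) 1, 2, 7: zekekagalefobas
surface: zekekagalefobas


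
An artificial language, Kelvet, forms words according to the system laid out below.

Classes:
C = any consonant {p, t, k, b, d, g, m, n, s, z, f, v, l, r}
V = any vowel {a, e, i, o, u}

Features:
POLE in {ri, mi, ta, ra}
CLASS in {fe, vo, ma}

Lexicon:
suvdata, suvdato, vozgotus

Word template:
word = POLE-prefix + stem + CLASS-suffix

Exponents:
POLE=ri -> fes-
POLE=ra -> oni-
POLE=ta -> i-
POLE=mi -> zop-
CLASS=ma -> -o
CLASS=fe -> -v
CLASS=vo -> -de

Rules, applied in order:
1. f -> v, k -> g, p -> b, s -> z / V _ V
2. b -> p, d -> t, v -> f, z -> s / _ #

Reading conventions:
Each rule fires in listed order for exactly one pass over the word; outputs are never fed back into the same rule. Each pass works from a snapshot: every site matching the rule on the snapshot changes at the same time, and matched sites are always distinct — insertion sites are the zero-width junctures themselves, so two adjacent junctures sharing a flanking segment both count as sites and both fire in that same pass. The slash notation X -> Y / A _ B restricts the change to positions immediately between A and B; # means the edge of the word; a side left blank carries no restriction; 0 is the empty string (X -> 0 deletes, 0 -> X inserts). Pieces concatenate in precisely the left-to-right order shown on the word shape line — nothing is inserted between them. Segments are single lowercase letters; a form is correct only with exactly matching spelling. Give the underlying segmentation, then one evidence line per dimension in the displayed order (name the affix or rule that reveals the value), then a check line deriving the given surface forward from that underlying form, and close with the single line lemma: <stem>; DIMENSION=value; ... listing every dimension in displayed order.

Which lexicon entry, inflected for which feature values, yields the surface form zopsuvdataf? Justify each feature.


underlying: zop-suvdata-v
POLE=mi - signalled by the affix zop-
CLASS=fe - signalled by the affix -v
check: zopsuvdatav -> zopsuvdatav -> zopsuvdataf
lemma: suvdata; POLE=mi; CLASS=fe


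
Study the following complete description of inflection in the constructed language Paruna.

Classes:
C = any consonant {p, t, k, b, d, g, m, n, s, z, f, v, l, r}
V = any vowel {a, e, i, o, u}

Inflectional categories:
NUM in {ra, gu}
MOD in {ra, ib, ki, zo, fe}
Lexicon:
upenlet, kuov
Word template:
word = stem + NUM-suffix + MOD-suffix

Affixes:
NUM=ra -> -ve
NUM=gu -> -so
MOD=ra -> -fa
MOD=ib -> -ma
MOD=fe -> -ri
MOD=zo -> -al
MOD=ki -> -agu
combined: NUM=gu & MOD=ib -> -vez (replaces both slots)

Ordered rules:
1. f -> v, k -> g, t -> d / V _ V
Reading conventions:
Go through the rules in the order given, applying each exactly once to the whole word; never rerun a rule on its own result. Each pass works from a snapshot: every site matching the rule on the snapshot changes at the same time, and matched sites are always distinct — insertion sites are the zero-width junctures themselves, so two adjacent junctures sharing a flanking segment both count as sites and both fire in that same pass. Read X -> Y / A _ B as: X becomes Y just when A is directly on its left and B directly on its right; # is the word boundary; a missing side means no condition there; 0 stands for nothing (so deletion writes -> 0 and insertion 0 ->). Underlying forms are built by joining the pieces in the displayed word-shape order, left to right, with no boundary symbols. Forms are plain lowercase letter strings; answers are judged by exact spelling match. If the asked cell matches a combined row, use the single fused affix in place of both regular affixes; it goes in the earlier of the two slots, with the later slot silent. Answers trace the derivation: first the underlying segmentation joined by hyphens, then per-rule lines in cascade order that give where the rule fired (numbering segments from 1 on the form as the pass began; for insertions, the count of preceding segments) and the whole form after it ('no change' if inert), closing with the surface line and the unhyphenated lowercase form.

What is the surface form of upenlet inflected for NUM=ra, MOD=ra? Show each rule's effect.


underlying: upenlet-ve-fa
1. f -> v, k -> g, t -> d / V _ V: fires at position(s) 10: upenletveva
surface: upenletveva


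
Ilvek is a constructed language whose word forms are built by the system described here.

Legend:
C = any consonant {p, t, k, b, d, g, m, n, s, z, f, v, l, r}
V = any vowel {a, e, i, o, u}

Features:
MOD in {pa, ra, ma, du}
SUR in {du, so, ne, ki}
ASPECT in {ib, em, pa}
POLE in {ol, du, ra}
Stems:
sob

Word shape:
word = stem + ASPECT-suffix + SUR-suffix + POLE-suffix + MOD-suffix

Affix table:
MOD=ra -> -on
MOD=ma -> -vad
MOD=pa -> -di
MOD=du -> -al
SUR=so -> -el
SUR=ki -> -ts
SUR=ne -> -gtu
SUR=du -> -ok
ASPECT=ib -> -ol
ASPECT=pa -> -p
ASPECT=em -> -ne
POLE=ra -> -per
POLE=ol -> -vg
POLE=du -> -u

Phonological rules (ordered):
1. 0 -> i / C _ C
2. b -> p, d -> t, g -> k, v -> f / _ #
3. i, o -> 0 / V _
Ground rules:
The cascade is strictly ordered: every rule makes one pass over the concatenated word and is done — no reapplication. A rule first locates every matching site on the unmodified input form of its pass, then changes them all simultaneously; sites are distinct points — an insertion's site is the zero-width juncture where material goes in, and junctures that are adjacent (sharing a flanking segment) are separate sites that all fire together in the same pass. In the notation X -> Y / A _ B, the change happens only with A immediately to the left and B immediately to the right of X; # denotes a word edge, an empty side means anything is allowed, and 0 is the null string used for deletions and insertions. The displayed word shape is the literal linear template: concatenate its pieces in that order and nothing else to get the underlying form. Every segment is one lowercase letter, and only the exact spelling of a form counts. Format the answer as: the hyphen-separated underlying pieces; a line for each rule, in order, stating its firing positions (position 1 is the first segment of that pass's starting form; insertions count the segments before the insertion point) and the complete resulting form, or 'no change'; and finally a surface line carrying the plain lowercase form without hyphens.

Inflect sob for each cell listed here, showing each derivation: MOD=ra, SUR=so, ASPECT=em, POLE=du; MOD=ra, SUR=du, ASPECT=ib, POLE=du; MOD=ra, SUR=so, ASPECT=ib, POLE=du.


cell MOD=ra, SUR=so, ASPECT=em, POLE=du:
underlying: sob-ne-el-u-on
1. 0 -> i / C _ C: inserts after position(s) 3: sobineeluon
2. b -> p, d -> t, g -> k, v -> f / _ #: no change
3. i, o -> 0 / V _: fires at position(s) 10: sobineelun
surface: sobineelun

cell MOD=ra, SUR=du, ASPECT=ib, POLE=du:
underlying: sob-ol-ok-u-on
1. 0 -> i / C _ C: no change
2. b -> p, d -> t, g -> k, v -> f / _ #: no change
3. i, o -> 0 / V _: fires at position(s) 9: sobolokun
surface: sobolokun

cell MOD=ra, SUR=so, ASPECT=ib, POLE=du:
underlying: sob-ol-el-u-on
1. 0 -> i / C _ C: no change
2. b -> p, d -> t, g -> k, v -> f / _ #: no change
3. i, o -> 0 / V _: fires at position(s) 9: sobolelun
surface: sobolelun


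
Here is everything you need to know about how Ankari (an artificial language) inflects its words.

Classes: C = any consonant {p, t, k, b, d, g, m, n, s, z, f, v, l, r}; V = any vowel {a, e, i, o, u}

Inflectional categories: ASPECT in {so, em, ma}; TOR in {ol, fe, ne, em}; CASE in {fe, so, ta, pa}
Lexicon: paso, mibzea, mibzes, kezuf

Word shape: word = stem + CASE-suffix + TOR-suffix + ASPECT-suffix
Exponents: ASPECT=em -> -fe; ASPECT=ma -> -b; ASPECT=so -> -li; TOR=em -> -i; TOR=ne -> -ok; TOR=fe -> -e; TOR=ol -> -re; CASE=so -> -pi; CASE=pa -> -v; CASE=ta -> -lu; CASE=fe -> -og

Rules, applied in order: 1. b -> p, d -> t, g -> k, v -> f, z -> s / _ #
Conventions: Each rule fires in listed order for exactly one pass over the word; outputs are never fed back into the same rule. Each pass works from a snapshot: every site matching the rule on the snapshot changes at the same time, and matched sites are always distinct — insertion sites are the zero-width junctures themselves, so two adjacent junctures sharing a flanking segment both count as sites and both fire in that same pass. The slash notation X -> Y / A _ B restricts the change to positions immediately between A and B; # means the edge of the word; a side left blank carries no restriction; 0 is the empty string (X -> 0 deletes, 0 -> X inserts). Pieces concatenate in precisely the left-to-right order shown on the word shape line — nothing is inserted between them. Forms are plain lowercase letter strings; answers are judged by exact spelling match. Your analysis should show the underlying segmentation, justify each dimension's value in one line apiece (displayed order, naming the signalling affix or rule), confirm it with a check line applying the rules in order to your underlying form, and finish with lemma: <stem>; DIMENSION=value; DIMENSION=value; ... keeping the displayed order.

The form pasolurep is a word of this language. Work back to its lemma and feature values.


underlying: paso-lu-re-b
ASPECT=ma - signalled by the affix -b
TOR=ol - signalled by the affix -re
CASE=ta - signalled by the affix -lu
check: pasolureb -> pasolurep
lemma: paso; ASPECT=ma; TOR=ol; CASE=ta


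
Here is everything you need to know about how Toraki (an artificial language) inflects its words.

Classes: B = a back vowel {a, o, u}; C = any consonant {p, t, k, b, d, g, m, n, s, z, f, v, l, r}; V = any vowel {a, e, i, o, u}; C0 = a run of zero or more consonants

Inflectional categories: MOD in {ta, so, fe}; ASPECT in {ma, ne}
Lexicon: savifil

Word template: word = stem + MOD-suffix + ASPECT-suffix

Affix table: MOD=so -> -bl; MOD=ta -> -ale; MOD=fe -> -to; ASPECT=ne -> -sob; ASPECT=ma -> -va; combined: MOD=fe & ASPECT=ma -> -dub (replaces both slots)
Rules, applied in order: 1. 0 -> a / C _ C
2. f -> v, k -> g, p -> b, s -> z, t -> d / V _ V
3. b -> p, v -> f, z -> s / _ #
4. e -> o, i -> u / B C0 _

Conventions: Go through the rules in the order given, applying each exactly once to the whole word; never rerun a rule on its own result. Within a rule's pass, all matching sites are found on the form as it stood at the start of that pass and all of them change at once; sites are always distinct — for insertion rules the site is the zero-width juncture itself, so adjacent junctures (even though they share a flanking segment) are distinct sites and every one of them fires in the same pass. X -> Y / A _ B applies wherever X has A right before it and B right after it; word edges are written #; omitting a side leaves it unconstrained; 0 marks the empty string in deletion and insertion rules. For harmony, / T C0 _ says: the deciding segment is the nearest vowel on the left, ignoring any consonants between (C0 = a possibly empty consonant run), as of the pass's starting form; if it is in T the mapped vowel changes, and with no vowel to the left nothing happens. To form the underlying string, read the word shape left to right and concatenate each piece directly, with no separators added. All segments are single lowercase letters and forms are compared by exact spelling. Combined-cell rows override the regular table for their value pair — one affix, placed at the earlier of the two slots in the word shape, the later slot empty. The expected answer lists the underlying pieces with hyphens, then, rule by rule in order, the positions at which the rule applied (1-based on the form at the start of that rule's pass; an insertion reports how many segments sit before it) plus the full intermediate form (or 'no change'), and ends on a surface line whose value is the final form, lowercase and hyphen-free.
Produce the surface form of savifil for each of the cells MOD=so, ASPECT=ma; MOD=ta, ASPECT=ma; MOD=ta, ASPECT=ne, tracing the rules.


cell MOD=so, ASPECT=ma:
underlying: savifil-bl-va
1. 0 -> a / C _ C: inserts after position(s) 7, 8, 9: savifilabalava
2. f -> v, k -> g, p -> b, s -> z, t -> d / V _ V: fires at position(s) 5: savivilabalava
3. b -> p, v -> f, z -> s / _ #: no change
4. e -> o, i -> u / B C0 _: fires at position(s) 4: savuvilabalava
surface: savuvilabalava

cell MOD=ta, ASPECT=ma:
underlying: savifil-ale-va
1. 0 -> a / C _ C: no change
2. f -> v, k -> g, p -> b, s -> z, t -> d / V _ V: fires at position(s) 5: savivilaleva
3. b -> p, v -> f, z -> s / _ #: no change
4. e -> o, i -> u / B C0 _: fires at position(s) 4, 10: savuvilalova
surface: savuvilalova

cell MOD=ta, ASPECT=ne:
underlying: savifil-ale-sob
1. 0 -> a / C _ C: no change
2. f -> v, k -> g, p -> b, s -> z, t -> d / V _ V: fires at position(s) 5, 11: savivilalezob
3. b -> p, v -> f, z -> s / _ #: fires at position(s) 13: savivilalezop
4. e -> o, i -> u / B C0 _: fires at position(s) 4, 10: savuvilalozop
surface: savuvilalozop


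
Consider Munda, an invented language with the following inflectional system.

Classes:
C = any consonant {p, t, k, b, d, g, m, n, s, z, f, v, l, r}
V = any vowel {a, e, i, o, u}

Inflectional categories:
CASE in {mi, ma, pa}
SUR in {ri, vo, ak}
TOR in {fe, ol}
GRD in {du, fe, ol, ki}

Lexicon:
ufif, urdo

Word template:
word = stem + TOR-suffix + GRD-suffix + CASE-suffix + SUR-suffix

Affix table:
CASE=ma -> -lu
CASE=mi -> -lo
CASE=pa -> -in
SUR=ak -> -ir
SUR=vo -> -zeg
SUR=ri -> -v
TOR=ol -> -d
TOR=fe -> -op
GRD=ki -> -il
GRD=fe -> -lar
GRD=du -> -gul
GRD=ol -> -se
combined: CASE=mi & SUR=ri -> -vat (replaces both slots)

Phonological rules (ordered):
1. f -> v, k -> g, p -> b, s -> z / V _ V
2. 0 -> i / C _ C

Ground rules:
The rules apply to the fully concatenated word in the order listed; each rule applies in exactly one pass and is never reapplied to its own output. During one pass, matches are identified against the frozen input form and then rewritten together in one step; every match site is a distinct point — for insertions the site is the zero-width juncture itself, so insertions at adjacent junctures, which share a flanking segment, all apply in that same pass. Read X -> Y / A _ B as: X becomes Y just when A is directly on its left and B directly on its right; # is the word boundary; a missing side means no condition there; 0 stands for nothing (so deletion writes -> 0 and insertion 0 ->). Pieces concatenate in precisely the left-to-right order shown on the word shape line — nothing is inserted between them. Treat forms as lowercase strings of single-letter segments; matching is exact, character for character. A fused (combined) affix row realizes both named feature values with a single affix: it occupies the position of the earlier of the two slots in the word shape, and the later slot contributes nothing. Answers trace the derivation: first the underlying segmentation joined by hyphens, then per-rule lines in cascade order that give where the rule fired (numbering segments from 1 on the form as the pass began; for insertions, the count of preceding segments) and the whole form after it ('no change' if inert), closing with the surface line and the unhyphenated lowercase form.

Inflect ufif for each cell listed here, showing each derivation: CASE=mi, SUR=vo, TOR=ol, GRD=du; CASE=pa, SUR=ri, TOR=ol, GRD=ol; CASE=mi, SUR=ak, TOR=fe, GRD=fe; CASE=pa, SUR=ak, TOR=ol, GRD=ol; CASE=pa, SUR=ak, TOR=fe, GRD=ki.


cell CASE=mi, SUR=vo, TOR=ol, GRD=du:
underlying: ufif-d-gul-lo-zeg
1. f -> v, k -> g, p -> b, s -> z / V _ V: fires at position(s) 2: uvifdgullozeg
2. 0 -> i / C _ C: inserts after position(s) 4, 5, 8: uvifidigulilozeg
surface: uvifidigulilozeg

cell CASE=pa, SUR=ri, TOR=ol, GRD=ol:
underlying: ufif-d-se-in-v
1. f -> v, k -> g, p -> b, s -> z / V _ V: fires at position(s) 2: uvifdseinv
2. 0 -> i / C _ C: inserts after position(s) 4, 5, 9: uvifidiseiniv
surface: uvifidiseiniv

cell CASE=mi, SUR=ak, TOR=fe, GRD=fe:
underlying: ufif-op-lar-lo-ir
1. f -> v, k -> g, p -> b, s -> z / V _ V: fires at position(s) 2, 4: uvivoplarloir
2. 0 -> i / C _ C: inserts after position(s) 6, 9: uvivopilariloir
surface: uvivopilariloir

cell CASE=pa, SUR=ak, TOR=ol, GRD=ol:
underlying: ufif-d-se-in-ir
1. f -> v, k -> g, p -> b, s -> z / V _ V: fires at position(s) 2: uvifdseinir
2. 0 -> i / C _ C: inserts after position(s) 4, 5: uvifidiseinir
surface: uvifidiseinir

cell CASE=pa, SUR=ak, TOR=fe, GRD=ki:
underlying: ufif-op-il-in-ir
1. f -> v, k -> g, p -> b, s -> z / V _ V: fires at position(s) 2, 4, 6: uvivobilinir
2. 0 -> i / C _ C: no change
surface: uvivobilinir


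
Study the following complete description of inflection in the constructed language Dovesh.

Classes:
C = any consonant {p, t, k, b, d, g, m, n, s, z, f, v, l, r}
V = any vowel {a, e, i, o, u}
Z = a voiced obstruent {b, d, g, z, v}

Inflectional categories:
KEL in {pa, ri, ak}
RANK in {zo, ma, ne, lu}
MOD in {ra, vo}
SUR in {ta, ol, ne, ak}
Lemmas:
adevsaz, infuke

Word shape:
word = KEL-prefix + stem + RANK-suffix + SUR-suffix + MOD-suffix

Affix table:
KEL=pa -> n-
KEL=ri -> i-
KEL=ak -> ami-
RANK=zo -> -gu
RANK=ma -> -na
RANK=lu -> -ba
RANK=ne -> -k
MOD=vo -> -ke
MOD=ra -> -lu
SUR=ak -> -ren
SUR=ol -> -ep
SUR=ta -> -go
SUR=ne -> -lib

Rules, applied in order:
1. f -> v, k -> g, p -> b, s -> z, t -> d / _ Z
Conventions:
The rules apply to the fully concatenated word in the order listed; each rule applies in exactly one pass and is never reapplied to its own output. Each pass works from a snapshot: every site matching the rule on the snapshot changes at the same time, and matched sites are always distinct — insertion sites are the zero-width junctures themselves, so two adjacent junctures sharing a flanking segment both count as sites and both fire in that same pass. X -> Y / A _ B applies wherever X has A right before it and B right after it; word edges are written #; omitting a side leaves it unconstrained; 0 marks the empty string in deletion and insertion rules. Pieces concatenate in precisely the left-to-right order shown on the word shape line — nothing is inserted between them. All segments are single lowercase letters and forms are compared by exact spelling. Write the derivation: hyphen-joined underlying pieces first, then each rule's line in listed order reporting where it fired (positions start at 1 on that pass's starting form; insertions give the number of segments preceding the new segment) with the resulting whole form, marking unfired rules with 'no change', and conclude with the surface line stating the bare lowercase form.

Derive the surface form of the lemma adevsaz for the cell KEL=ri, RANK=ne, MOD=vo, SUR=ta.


underlying: i-adevsaz-k-go-ke
1. f -> v, k -> g, p -> b, s -> z, t -> d / _ Z: fires at position(s) 9: iadevsazggoke
surface: iadevsazggoke
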